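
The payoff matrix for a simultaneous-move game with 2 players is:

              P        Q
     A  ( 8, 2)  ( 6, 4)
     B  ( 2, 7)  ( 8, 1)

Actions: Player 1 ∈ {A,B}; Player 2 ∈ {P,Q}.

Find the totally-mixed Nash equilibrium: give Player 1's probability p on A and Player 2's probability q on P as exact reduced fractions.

P1 indiff ⇒ q·8+(1-q)·6 = q·2+(1-q)·8 ⇒ q(6) = (1-q)(2) ⇒ q = 1/4
P2 indiff ⇒ p·2+(1-p)·7 = p·4+(1-p)·1 ⇒ p(-2) = (1-p)(-6) ⇒ p = 3/4

P1 mixes 3/4 on A; P2 mixes 1/4 on P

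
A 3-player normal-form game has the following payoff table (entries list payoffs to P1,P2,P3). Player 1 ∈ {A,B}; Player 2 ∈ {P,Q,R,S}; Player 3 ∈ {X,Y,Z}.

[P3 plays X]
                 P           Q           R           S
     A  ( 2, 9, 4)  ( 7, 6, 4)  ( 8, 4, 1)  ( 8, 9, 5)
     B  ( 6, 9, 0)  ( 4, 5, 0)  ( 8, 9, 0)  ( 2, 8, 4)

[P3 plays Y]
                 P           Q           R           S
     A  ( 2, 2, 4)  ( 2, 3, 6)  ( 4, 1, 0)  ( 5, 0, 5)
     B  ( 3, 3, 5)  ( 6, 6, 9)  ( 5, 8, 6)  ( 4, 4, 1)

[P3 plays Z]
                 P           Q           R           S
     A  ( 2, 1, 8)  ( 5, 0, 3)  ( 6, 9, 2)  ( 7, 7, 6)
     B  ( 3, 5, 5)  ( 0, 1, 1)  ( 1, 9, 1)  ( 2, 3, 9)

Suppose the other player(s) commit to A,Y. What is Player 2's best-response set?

u_2(P vs A,Y) = 2
u_2(Q vs A,Y) = 3
u_2(R vs A,Y) = 1
u_2(S vs A,Y) = 0
max payoff 3 at {Q}

BR_2 = {Q}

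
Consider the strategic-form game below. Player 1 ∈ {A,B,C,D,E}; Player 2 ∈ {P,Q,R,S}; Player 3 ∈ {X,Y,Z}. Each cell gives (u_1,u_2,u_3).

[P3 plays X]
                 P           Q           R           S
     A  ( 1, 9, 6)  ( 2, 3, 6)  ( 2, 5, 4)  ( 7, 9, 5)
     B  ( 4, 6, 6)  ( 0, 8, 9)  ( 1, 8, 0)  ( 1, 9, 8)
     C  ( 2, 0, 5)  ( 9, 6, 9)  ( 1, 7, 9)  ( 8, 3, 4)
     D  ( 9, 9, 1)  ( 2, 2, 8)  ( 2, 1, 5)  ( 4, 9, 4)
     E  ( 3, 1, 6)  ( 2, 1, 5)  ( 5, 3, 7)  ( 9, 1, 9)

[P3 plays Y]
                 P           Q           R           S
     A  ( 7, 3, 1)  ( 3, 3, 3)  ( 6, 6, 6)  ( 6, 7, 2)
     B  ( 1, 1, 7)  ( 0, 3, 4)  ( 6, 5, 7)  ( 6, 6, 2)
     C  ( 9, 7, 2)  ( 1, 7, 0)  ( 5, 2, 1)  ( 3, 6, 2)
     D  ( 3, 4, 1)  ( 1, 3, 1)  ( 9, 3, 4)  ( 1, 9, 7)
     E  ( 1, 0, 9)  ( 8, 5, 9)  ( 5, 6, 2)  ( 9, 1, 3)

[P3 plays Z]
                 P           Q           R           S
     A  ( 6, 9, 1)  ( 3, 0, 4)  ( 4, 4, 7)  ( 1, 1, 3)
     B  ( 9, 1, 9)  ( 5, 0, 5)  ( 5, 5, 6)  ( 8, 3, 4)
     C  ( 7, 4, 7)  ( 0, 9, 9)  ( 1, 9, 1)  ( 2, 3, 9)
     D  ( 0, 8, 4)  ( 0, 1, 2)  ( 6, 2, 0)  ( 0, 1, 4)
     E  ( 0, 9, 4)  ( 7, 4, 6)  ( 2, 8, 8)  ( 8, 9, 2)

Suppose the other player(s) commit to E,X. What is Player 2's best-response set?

BR_2 = {R}

u_2(P vs E,X) = 1
u_2(Q vs E,X) = 1
u_2(R vs E,X) = 3
u_2(S vs E,X) = 1
max payoff 3 at {R}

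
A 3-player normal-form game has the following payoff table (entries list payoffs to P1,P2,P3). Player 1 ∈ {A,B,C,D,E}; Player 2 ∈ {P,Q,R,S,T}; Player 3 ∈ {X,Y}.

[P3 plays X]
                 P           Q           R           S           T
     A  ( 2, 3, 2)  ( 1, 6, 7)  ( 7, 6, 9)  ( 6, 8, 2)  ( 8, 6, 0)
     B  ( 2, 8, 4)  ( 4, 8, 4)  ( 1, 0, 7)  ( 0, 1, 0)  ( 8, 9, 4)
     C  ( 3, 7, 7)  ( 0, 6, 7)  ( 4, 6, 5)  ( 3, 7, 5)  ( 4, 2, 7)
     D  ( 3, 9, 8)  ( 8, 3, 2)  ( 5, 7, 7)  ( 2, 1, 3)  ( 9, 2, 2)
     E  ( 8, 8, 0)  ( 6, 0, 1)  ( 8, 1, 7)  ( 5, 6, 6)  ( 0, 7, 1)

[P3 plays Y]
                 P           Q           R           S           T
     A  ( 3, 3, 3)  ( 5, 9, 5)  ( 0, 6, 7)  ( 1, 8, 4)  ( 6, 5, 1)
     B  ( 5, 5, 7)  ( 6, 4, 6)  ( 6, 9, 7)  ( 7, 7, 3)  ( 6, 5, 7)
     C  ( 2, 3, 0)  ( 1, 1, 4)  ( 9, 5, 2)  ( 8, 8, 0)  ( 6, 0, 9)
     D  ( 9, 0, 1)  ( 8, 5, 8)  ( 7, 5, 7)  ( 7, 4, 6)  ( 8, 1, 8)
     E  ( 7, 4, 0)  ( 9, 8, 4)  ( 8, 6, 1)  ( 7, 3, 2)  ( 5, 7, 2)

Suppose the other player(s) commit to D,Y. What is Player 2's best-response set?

argmax u_2 = {Q,R}

u_2(P vs D,Y) = 0
u_2(Q vs D,Y) = 5
u_2(R vs D,Y) = 5
u_2(S vs D,Y) = 4
u_2(T vs D,Y) = 1
max payoff 5 at {Q,R}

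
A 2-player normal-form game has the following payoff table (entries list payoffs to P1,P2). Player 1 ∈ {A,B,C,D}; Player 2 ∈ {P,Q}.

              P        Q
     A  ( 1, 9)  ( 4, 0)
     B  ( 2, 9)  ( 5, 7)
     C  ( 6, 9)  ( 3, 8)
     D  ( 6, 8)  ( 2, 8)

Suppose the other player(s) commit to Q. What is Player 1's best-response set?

P1 best: {B}

u_1(A vs Q) = 4
u_1(B vs Q) = 5
u_1(C vs Q) = 3
u_1(D vs Q) = 2
max payoff 5 at {B}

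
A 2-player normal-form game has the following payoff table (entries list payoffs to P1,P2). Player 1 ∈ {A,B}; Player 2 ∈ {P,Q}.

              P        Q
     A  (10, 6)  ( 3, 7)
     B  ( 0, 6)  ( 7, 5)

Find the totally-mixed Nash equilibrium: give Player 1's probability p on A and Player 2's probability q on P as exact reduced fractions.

P1 indiff ⇒ q·10+(1-q)·3 = q·0+(1-q)·7 ⇒ q(10) = (1-q)(4) ⇒ q = 2/7
P2 indiff ⇒ p·6+(1-p)·6 = p·7+(1-p)·5 ⇒ p(-1) = (1-p)(-1) ⇒ p = 1/2

P1 mixes 1/2 on A; P2 mixes 2/7 on P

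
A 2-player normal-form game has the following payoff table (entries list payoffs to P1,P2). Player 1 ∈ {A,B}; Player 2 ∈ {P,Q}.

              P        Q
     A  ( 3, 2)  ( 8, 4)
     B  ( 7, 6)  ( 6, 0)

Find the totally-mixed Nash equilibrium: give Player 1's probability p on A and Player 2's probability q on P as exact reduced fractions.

p=3/4, q=1/3

P1 indiff ⇒ q·3+(1-q)·8 = q·7+(1-q)·6 ⇒ q(-4) = (1-q)(-2) ⇒ q = 1/3
P2 indiff ⇒ p·2+(1-p)·6 = p·4+(1-p)·0 ⇒ p(-2) = (1-p)(-6) ⇒ p = 3/4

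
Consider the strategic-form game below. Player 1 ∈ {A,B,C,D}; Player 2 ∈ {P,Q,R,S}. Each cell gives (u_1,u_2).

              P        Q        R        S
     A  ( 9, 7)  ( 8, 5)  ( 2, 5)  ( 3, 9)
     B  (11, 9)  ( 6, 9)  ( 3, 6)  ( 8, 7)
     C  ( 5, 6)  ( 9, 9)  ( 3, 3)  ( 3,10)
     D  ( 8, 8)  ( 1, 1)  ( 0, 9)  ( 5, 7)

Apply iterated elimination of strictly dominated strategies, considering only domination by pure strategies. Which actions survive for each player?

P1 drop D (B beats it: P:11>8 Q:6>1 R:3>0 S:8>5)
P2 drop R (P beats it: A:7>5 B:9>6 C:6>3)
P1→{A,B,C} P2→{P,Q,S}

Survivors P1:{A,B,C} P2:{P,Q,S}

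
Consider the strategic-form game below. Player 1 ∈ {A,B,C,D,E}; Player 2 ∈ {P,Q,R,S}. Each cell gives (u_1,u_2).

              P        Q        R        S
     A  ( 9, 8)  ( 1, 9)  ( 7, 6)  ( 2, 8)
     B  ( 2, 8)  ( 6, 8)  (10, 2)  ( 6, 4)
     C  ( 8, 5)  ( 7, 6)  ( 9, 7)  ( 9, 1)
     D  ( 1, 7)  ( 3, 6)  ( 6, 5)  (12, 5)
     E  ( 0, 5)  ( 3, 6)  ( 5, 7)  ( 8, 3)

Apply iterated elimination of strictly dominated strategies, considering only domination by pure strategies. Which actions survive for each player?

Survivors P1:{A,B,C} P2:{P,Q,R}

P1 drop E (C beats it: P:8>0 Q:7>3 R:9>5 S:9>8)
P2 drop S (Q beats it: A:9>8 B:8>4 C:6>1 D:6>5)
P1 drop D (B beats it: P:2>1 Q:6>3 R:10>6)
P1→{A,B,C} P2→{P,Q,R}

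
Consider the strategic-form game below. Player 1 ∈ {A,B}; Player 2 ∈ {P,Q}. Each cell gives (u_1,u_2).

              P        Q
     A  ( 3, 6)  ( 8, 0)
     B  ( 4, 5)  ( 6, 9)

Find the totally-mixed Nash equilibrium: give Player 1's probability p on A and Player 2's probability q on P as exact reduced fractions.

P1 indiff ⇒ q·3+(1-q)·8 = q·4+(1-q)·6 ⇒ q(-1) = (1-q)(-2) ⇒ q = 2/3
P2 indiff ⇒ p·6+(1-p)·5 = p·0+(1-p)·9 ⇒ p(6) = (1-p)(4) ⇒ p = 2/5

P1 mixes 2/5 on A; P2 mixes 2/3 on P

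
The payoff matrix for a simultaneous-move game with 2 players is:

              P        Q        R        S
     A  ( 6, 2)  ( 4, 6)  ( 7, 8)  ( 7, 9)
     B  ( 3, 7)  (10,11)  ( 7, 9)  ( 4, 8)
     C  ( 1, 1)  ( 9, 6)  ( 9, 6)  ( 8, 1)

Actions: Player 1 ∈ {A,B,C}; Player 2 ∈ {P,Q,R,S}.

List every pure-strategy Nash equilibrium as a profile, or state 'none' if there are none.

(A,P): not NE [P2→S gives 9>2]
(A,Q): not NE [P1→B gives 10>4; P2→S gives 9>6]
(A,R): not NE [P1→C gives 9>7; P2→S gives 9>8]
(A,S): not NE [P1→C gives 8>7]
(B,P): not NE [P1→A gives 6>3; P2→Q gives 11>7]
(B,Q): NE
(B,R): not NE [P1→C gives 9>7; P2→Q gives 11>9]
(B,S): not NE [P1→C gives 8>4; P2→Q gives 11>8]
(C,P): not NE [P1→A gives 6>1; P2→R gives 6>1]
(C,Q): not NE [P1→B gives 10>9]
(C,R): NE
(C,S): not NE [P2→R gives 6>1]

NE set: (B,Q), (C,R)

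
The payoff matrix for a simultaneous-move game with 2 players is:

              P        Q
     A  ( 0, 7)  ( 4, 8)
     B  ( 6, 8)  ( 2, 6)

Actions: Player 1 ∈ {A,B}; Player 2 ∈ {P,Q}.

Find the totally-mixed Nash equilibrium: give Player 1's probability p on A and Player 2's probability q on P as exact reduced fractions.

P1 mixes 2/3 on A; P2 mixes 1/4 on P

P1 indiff ⇒ q·0+(1-q)·4 = q·6+(1-q)·2 ⇒ q(-6) = (1-q)(-2) ⇒ q = 1/4
P2 indiff ⇒ p·7+(1-p)·8 = p·8+(1-p)·6 ⇒ p(-1) = (1-p)(-2) ⇒ p = 2/3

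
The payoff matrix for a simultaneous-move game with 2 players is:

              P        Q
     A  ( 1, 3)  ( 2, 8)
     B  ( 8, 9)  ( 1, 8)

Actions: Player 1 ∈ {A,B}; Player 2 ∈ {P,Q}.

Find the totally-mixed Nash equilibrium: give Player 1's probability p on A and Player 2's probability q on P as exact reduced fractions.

p=1/6, q=1/8

P1 indiff ⇒ q·1+(1-q)·2 = q·8+(1-q)·1 ⇒ q(-7) = (1-q)(-1) ⇒ q = 1/8
P2 indiff ⇒ p·3+(1-p)·9 = p·8+(1-p)·8 ⇒ p(-5) = (1-p)(-1) ⇒ p = 1/6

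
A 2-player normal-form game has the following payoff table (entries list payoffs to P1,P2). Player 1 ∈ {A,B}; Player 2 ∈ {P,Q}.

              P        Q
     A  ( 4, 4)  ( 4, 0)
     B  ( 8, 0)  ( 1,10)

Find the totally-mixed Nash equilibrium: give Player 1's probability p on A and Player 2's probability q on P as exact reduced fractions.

P1 indiff ⇒ q·4+(1-q)·4 = q·8+(1-q)·1 ⇒ q(-4) = (1-q)(-3) ⇒ q = 3/7
P2 indiff ⇒ p·4+(1-p)·0 = p·0+(1-p)·10 ⇒ p(4) = (1-p)(10) ⇒ p = 5/7

(p,q) = (5/7, 3/7)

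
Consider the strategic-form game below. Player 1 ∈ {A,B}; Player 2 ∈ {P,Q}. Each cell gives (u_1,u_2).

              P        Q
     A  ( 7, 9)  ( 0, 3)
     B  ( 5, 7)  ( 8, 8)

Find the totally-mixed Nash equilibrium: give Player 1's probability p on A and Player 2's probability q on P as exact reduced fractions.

(p,q) = (1/7, 4/5)

P1 indiff ⇒ q·7+(1-q)·0 = q·5+(1-q)·8 ⇒ q(2) = (1-q)(8) ⇒ q = 4/5
P2 indiff ⇒ p·9+(1-p)·7 = p·3+(1-p)·8 ⇒ p(6) = (1-p)(1) ⇒ p = 1/7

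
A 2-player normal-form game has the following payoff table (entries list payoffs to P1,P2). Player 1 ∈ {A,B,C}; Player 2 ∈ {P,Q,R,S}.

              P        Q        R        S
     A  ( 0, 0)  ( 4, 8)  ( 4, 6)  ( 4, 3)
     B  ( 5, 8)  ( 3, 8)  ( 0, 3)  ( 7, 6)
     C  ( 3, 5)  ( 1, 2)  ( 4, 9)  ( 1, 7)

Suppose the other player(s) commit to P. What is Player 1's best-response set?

u_1(A vs P) = 0
u_1(B vs P) = 5
u_1(C vs P) = 3
max payoff 5 at {B}

argmax u_1 = {B}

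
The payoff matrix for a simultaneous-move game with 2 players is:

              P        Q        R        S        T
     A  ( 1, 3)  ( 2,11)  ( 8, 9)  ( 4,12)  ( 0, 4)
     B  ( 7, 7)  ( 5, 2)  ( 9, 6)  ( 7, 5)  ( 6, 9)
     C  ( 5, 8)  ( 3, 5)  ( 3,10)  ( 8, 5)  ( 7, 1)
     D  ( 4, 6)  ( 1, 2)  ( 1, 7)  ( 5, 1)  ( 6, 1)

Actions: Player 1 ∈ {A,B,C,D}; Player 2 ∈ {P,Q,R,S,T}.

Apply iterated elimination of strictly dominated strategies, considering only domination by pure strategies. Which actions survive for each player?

Remaining: P1:{B,C} P2:{P,R,T}

P1 drop A (B beats it: P:7>1 Q:5>2 R:9>8 S:7>4 T:6>0)
P1 drop D (C beats it: P:5>4 Q:3>1 R:3>1 S:8>5 T:7>6)
P2 drop Q (P beats it: B:7>2 C:8>5)
P2 drop S (P beats it: B:7>5 C:8>5)
P1→{B,C} P2→{P,R,T}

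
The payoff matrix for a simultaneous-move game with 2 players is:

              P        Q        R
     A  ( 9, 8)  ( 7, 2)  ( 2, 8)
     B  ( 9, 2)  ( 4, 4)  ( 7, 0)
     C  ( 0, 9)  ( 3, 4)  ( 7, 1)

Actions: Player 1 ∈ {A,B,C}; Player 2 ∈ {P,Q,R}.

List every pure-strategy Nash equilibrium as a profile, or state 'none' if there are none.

(A,P): NE
(A,Q): not NE [P2→R gives 8>2]
(A,R): not NE [P1→C gives 7>2]
(B,P): not NE [P2→Q gives 4>2]
(B,Q): not NE [P1→A gives 7>4]
(B,R): not NE [P2→Q gives 4>0]
(C,P): not NE [P1→B gives 9>0]
(C,Q): not NE [P1→A gives 7>3; P2→P gives 9>4]
(C,R): not NE [P2→P gives 9>1]

PSNE = {(A,P)}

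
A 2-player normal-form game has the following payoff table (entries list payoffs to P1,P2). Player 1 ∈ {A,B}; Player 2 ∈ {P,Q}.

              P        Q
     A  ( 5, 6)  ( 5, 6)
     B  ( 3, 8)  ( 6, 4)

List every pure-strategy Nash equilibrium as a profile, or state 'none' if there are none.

PSNE = {(A,P)}

(A,P): NE
(A,Q): not NE [P1→B gives 6>5]
(B,P): not NE [P1→A gives 5>3]
(B,Q): not NE [P2→P gives 8>4]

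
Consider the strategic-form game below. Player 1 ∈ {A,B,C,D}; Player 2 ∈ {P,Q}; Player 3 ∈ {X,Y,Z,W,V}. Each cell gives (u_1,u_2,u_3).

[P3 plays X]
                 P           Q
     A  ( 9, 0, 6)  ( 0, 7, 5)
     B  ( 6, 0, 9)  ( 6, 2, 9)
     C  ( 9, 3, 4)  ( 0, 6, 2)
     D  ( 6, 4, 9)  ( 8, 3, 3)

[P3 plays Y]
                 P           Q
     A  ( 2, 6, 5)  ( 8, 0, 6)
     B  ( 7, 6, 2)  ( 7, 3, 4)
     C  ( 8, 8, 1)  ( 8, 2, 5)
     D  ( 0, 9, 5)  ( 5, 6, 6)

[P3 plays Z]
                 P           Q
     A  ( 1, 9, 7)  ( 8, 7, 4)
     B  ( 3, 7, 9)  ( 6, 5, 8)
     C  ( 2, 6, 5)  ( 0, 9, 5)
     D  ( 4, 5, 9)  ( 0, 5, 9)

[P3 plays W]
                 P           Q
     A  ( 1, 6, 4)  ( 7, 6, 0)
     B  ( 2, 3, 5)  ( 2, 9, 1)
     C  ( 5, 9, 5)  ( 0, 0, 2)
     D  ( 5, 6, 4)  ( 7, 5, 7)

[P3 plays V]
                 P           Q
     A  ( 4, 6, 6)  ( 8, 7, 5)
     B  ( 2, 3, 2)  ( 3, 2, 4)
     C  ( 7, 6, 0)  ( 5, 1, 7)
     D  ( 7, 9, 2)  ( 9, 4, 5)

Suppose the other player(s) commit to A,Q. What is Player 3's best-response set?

u_3(X vs A,Q) = 5
u_3(Y vs A,Q) = 6
u_3(Z vs A,Q) = 4
u_3(W vs A,Q) = 0
u_3(V vs A,Q) = 5
max payoff 6 at {Y}

P3 best: {Y}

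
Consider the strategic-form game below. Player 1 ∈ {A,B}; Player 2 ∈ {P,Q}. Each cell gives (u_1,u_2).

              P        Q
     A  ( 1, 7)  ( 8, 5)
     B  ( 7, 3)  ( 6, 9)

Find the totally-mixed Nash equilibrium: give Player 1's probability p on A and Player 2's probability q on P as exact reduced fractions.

P1 mixes 3/4 on A; P2 mixes 1/4 on P

P1 indiff ⇒ q·1+(1-q)·8 = q·7+(1-q)·6 ⇒ q(-6) = (1-q)(-2) ⇒ q = 1/4
P2 indiff ⇒ p·7+(1-p)·3 = p·5+(1-p)·9 ⇒ p(2) = (1-p)(6) ⇒ p = 3/4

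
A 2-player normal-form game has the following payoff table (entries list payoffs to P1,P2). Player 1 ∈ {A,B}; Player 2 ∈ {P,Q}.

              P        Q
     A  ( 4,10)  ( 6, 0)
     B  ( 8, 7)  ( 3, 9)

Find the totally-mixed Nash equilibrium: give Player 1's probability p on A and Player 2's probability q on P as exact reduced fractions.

P1 indiff ⇒ q·4+(1-q)·6 = q·8+(1-q)·3 ⇒ q(-4) = (1-q)(-3) ⇒ q = 3/7
P2 indiff ⇒ p·10+(1-p)·7 = p·0+(1-p)·9 ⇒ p(10) = (1-p)(2) ⇒ p = 1/6

(p,q) = (1/6, 3/7)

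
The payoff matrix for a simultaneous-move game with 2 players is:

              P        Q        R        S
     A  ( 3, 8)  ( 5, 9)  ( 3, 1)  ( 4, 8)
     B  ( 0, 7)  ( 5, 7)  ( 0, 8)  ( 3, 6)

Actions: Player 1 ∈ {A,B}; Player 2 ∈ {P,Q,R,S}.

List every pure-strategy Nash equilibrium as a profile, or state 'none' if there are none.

Nash profiles: (A,Q)

(A,P): not NE [P2→Q gives 9>8]
(A,Q): NE
(A,R): not NE [P2→Q gives 9>1]
(A,S): not NE [P2→Q gives 9>8]
(B,P): not NE [P1→A gives 3>0; P2→R gives 8>7]
(B,Q): not NE [P2→R gives 8>7]
(B,R): not NE [P1→A gives 3>0]
(B,S): not NE [P1→A gives 4>3; P2→R gives 8>6]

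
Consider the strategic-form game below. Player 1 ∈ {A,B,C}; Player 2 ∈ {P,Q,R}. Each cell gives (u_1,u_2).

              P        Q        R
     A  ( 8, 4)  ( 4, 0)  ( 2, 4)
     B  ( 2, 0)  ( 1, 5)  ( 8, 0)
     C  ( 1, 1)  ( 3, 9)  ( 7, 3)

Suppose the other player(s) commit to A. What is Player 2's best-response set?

u_2(P vs A) = 4
u_2(Q vs A) = 0
u_2(R vs A) = 4
max payoff 4 at {P,R}

BR_2 = {P,R}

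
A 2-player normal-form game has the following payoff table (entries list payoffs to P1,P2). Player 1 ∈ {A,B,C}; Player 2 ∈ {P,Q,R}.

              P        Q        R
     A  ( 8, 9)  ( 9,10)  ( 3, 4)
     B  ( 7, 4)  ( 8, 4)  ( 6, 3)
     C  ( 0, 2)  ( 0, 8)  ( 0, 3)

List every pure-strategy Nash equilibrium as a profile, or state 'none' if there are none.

(A,P): not NE [P2→Q gives 10>9]
(A,Q): NE
(A,R): not NE [P1→B gives 6>3; P2→Q gives 10>4]
(B,P): not NE [P1→A gives 8>7]
(B,Q): not NE [P1→A gives 9>8]
(B,R): not NE [P2→Q gives 4>3]
(C,P): not NE [P1→A gives 8>0; P2→Q gives 8>2]
(C,Q): not NE [P1→A gives 9>0]
(C,R): not NE [P1→B gives 6>0; P2→Q gives 8>3]

PSNE = {(A,Q)}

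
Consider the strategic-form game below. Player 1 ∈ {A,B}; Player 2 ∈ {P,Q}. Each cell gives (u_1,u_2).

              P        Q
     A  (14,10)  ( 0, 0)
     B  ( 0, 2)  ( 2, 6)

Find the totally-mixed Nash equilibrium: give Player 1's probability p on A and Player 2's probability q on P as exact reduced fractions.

P1 indiff ⇒ q·14+(1-q)·0 = q·0+(1-q)·2 ⇒ q(14) = (1-q)(2) ⇒ q = 1/8
P2 indiff ⇒ p·10+(1-p)·2 = p·0+(1-p)·6 ⇒ p(10) = (1-p)(4) ⇒ p = 2/7

p=2/7, q=1/8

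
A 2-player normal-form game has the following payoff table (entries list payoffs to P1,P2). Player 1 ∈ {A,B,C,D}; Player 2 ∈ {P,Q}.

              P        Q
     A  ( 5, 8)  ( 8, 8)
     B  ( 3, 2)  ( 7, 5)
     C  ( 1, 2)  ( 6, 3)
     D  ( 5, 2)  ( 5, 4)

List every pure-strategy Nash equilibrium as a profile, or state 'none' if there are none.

(A,P): NE
(A,Q): NE
(B,P): not NE [P1→D gives 5>3; P2→Q gives 5>2]
(B,Q): not NE [P1→A gives 8>7]
(C,P): not NE [P1→D gives 5>1; P2→Q gives 3>2]
(C,Q): not NE [P1→A gives 8>6]
(D,P): not NE [P2→Q gives 4>2]
(D,Q): not NE [P1→A gives 8>5]

PSNE = {(A,P), (A,Q)}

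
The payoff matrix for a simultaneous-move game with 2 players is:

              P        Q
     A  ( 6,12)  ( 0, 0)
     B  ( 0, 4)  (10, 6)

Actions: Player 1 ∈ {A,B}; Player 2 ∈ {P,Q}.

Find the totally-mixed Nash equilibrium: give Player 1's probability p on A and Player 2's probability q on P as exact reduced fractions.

(p,q) = (1/7, 5/8)

P1 indiff ⇒ q·6+(1-q)·0 = q·0+(1-q)·10 ⇒ q(6) = (1-q)(10) ⇒ q = 5/8
P2 indiff ⇒ p·12+(1-p)·4 = p·0+(1-p)·6 ⇒ p(12) = (1-p)(2) ⇒ p = 1/7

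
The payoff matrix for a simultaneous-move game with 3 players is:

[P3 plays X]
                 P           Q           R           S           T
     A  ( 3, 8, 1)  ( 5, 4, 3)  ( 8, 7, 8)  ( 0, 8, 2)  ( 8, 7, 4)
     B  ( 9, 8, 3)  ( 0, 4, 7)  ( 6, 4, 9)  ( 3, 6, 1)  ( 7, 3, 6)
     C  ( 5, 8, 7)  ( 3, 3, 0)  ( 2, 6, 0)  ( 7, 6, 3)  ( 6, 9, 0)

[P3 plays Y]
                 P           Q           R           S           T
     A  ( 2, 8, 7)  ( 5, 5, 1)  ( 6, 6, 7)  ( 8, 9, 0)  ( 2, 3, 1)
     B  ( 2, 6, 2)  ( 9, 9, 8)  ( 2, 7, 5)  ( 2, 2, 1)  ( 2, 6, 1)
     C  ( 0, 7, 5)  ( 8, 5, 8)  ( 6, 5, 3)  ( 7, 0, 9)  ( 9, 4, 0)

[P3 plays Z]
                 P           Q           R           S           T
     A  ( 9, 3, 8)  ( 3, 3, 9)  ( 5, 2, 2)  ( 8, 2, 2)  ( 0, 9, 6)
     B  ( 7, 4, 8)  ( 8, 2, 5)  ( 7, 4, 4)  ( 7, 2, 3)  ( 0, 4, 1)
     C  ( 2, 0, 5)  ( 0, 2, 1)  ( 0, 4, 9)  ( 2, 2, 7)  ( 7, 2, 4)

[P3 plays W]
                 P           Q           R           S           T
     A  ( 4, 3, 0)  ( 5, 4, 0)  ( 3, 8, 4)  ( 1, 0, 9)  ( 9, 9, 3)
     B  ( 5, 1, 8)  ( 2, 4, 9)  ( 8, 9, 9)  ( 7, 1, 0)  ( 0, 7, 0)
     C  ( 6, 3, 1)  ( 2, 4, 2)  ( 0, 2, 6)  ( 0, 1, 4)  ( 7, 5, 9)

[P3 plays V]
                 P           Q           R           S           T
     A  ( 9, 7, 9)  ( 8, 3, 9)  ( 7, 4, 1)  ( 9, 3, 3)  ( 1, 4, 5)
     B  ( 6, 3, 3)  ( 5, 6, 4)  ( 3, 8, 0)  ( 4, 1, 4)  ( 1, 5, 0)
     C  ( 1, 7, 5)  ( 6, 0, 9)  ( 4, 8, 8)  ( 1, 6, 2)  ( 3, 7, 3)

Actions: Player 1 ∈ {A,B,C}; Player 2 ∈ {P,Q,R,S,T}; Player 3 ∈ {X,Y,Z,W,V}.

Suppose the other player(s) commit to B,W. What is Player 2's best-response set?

u_2(P vs B,W) = 1
u_2(Q vs B,W) = 4
u_2(R vs B,W) = 9
u_2(S vs B,W) = 1
u_2(T vs B,W) = 7
max payoff 9 at {R}

argmax u_2 = {R}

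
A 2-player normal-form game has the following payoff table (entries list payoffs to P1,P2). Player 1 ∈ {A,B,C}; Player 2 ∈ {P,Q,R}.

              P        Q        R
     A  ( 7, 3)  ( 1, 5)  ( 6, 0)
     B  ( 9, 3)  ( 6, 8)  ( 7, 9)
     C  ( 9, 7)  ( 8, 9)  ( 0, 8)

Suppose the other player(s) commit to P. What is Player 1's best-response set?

u_1(A vs P) = 7
u_1(B vs P) = 9
u_1(C vs P) = 9
max payoff 9 at {B,C}

BR_1 = {B,C}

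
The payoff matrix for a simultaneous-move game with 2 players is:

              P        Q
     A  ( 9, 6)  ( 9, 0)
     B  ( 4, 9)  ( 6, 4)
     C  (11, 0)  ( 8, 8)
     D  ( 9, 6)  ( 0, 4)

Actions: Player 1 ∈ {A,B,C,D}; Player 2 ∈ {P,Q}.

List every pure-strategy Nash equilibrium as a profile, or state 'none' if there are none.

(A,P): not NE [P1→C gives 11>9]
(A,Q): not NE [P2→P gives 6>0]
(B,P): not NE [P1→C gives 11>4]
(B,Q): not NE [P1→A gives 9>6; P2→P gives 9>4]
(C,P): not NE [P2→Q gives 8>0]
(C,Q): not NE [P1→A gives 9>8]
(D,P): not NE [P1→C gives 11>9]
(D,Q): not NE [P1→A gives 9>0; P2→P gives 6>4]

PSNE: ∅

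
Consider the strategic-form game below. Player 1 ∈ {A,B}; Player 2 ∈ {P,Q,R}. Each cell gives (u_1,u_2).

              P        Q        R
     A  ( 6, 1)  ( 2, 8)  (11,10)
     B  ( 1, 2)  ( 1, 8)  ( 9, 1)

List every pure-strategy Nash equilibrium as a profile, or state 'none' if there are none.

(A,P): not NE [P2→R gives 10>1]
(A,Q): not NE [P2→R gives 10>8]
(A,R): NE
(B,P): not NE [P1→A gives 6>1; P2→Q gives 8>2]
(B,Q): not NE [P1→A gives 2>1]
(B,R): not NE [P1→A gives 11>9; P2→Q gives 8>1]

Nash profiles: (A,R)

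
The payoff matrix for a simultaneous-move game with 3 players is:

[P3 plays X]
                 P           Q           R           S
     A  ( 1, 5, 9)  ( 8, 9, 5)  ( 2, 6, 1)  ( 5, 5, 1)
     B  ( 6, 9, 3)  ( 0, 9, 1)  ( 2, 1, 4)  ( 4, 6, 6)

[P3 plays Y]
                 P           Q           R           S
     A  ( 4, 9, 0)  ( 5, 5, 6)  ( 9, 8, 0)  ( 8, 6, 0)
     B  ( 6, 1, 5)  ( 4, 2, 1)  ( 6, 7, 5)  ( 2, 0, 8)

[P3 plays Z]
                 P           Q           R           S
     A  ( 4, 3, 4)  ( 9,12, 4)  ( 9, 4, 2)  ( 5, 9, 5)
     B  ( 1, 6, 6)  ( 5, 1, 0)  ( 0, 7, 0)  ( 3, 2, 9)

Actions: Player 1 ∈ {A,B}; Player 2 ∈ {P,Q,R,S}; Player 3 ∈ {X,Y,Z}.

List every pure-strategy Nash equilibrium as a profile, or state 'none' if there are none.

(A,P,X): not NE [P1→B gives 6>1; P2→Q gives 9>5]
(A,P,Y): not NE [P1→B gives 6>4; P3→X gives 9>0]
(A,P,Z): not NE [P2→Q gives 12>3; P3→X gives 9>4]
(A,Q,X): not NE [P3→Y gives 6>5]
(A,Q,Y): not NE [P2→P gives 9>5]
(A,Q,Z): not NE [P3→Y gives 6>4]
(A,R,X): not NE [P2→Q gives 9>6; P3→Z gives 2>1]
(A,R,Y): not NE [P2→P gives 9>8; P3→Z gives 2>0]
(A,R,Z): not NE [P2→Q gives 12>4]
(A,S,X): not NE [P2→Q gives 9>5; P3→Z gives 5>1]
(A,S,Y): not NE [P2→P gives 9>6; P3→Z gives 5>0]
(A,S,Z): not NE [P2→Q gives 12>9]
(B,P,X): not NE [P3→Z gives 6>3]
(B,P,Y): not NE [P2→R gives 7>1; P3→Z gives 6>5]
(B,P,Z): not NE [P1→A gives 4>1; P2→R gives 7>6]
(B,Q,X): not NE [P1→A gives 8>0]
(B,Q,Y): not NE [P1→A gives 5>4; P2→R gives 7>2]
(B,Q,Z): not NE [P1→A gives 9>5; P2→R gives 7>1; P3→Y gives 1>0]
(B,R,X): not NE [P2→Q gives 9>1; P3→Y gives 5>4]
(B,R,Y): not NE [P1→A gives 9>6]
(B,R,Z): not NE [P1→A gives 9>0; P3→Y gives 5>0]
(B,S,X): not NE [P1→A gives 5>4; P2→Q gives 9>6; P3→Z gives 9>6]
(B,S,Y): not NE [P1→A gives 8>2; P2→R gives 7>0; P3→Z gives 9>8]
(B,S,Z): not NE [P1→A gives 5>3; P2→R gives 7>2]

Equilibria: none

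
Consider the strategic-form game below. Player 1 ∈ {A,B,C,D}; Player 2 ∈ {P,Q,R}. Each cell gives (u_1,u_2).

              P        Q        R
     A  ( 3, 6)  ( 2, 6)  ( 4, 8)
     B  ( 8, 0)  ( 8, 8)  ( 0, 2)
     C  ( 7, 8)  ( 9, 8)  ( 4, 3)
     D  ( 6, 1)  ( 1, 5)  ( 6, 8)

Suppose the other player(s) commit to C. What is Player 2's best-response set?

u_2(P vs C) = 8
u_2(Q vs C) = 8
u_2(R vs C) = 3
max payoff 8 at {P,Q}

P2 best: {P,Q}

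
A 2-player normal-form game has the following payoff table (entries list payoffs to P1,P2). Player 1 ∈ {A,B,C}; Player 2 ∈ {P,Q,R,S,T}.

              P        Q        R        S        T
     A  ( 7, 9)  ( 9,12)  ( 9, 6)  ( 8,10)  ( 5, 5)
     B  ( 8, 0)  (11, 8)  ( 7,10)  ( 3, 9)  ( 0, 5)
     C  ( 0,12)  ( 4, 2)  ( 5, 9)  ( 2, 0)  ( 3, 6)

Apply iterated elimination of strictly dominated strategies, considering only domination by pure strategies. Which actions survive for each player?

P1 drop C (A beats it: P:7>0 Q:9>4 R:9>5 S:8>2 T:5>3)
P2 drop P (Q beats it: A:12>9 B:8>0)
P2 drop T (Q beats it: A:12>5 B:8>5)
P1→{A,B} P2→{Q,R,S}

Survivors P1:{A,B} P2:{Q,R,S}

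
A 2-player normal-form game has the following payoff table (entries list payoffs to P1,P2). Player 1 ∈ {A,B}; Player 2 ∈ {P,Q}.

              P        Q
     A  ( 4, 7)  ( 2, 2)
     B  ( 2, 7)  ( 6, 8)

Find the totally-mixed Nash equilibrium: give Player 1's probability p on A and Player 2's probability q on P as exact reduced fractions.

(p,q) = (1/6, 2/3)

P1 indiff ⇒ q·4+(1-q)·2 = q·2+(1-q)·6 ⇒ q(2) = (1-q)(4) ⇒ q = 2/3
P2 indiff ⇒ p·7+(1-p)·7 = p·2+(1-p)·8 ⇒ p(5) = (1-p)(1) ⇒ p = 1/6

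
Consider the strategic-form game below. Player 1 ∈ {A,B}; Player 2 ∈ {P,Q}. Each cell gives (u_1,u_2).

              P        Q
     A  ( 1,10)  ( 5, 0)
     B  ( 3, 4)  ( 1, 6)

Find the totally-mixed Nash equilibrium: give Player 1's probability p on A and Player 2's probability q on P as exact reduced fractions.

P1 indiff ⇒ q·1+(1-q)·5 = q·3+(1-q)·1 ⇒ q(-2) = (1-q)(-4) ⇒ q = 2/3
P2 indiff ⇒ p·10+(1-p)·4 = p·0+(1-p)·6 ⇒ p(10) = (1-p)(2) ⇒ p = 1/6

P1 mixes 1/6 on A; P2 mixes 2/3 on P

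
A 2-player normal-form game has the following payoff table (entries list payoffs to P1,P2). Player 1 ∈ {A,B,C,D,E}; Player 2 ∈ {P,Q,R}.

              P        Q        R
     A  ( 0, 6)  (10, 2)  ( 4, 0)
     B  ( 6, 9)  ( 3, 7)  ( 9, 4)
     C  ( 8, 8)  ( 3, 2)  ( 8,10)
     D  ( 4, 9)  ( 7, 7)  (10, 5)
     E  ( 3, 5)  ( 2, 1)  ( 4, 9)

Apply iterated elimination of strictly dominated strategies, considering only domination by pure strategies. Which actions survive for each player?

IESDS → P1:{B,C,D} P2:{P,R}

P1 drop E (B beats it: P:6>3 Q:3>2 R:9>4)
P2 drop Q (P beats it: A:6>2 B:9>7 C:8>2 D:9>7)
P1 drop A (B beats it: P:6>0 R:9>4)
P1→{B,C,D} P2→{P,R}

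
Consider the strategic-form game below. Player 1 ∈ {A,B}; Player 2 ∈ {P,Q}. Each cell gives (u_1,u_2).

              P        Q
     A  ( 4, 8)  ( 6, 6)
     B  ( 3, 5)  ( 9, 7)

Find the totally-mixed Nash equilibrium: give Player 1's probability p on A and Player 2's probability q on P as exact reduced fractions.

P1 indiff ⇒ q·4+(1-q)·6 = q·3+(1-q)·9 ⇒ q(1) = (1-q)(3) ⇒ q = 3/4
P2 indiff ⇒ p·8+(1-p)·5 = p·6+(1-p)·7 ⇒ p(2) = (1-p)(2) ⇒ p = 1/2

(p,q) = (1/2, 3/4)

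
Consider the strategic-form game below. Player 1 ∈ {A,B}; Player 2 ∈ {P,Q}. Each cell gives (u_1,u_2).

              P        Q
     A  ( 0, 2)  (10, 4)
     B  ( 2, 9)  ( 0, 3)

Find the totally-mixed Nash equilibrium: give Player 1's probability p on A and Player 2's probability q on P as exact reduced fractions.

P1 indiff ⇒ q·0+(1-q)·10 = q·2+(1-q)·0 ⇒ q(-2) = (1-q)(-10) ⇒ q = 5/6
P2 indiff ⇒ p·2+(1-p)·9 = p·4+(1-p)·3 ⇒ p(-2) = (1-p)(-6) ⇒ p = 3/4

(p,q) = (3/4, 5/6)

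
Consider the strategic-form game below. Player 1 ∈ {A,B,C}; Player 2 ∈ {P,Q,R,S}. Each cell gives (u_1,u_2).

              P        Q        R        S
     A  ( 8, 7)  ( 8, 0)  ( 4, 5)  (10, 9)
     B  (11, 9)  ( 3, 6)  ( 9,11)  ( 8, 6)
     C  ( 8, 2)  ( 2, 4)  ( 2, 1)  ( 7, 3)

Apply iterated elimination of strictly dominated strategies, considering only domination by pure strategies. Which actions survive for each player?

IESDS → P1:{A,B} P2:{P,R,S}

P1 drop C (B beats it: P:11>8 Q:3>2 R:9>2 S:8>7)
P2 drop Q (P beats it: A:7>0 B:9>6)
P1→{A,B} P2→{P,R,S}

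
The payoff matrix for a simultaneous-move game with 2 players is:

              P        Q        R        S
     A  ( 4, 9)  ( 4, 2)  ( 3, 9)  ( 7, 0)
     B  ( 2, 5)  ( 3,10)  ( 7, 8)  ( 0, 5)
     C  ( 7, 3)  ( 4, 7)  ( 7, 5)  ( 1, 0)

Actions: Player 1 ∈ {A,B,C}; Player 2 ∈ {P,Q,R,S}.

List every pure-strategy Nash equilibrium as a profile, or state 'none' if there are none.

(A,P): not NE [P1→C gives 7>4]
(A,Q): not NE [P2→R gives 9>2]
(A,R): not NE [P1→C gives 7>3]
(A,S): not NE [P2→R gives 9>0]
(B,P): not NE [P1→C gives 7>2; P2→Q gives 10>5]
(B,Q): not NE [P1→C gives 4>3]
(B,R): not NE [P2→Q gives 10>8]
(B,S): not NE [P1→A gives 7>0; P2→Q gives 10>5]
(C,P): not NE [P2→Q gives 7>3]
(C,Q): NE
(C,R): not NE [P2→Q gives 7>5]
(C,S): not NE [P1→A gives 7>1; P2→Q gives 7>0]

NE set: (C,Q)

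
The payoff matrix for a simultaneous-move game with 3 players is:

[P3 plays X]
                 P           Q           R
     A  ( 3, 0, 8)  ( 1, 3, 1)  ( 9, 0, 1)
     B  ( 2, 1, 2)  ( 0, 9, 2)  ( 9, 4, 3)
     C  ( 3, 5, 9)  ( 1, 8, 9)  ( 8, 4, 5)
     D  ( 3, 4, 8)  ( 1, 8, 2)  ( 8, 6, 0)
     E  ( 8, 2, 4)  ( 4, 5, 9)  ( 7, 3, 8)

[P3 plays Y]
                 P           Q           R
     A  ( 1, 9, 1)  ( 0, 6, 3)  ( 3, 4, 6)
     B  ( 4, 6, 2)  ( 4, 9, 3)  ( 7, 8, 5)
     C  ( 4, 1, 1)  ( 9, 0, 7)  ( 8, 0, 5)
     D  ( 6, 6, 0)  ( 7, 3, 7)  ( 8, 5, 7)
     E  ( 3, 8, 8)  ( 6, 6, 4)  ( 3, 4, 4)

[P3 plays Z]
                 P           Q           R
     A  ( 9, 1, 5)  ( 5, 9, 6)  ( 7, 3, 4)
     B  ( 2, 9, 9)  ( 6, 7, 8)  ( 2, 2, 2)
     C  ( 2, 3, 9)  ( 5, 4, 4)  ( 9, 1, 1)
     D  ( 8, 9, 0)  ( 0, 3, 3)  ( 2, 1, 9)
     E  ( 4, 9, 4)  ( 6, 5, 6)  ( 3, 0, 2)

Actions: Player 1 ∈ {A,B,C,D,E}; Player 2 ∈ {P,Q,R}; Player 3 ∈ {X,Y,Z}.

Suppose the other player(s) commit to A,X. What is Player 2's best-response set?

u_2(P vs A,X) = 0
u_2(Q vs A,X) = 3
u_2(R vs A,X) = 0
max payoff 3 at {Q}

BR_2 = {Q}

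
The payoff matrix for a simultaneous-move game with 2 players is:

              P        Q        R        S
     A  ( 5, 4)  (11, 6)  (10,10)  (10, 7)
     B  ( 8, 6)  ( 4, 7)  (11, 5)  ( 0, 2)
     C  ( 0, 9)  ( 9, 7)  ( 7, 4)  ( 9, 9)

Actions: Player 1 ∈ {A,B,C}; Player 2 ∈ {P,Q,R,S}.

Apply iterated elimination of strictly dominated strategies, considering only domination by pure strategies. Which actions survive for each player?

P1 drop C (A beats it: P:5>0 Q:11>9 R:10>7 S:10>9)
P2 drop P (Q beats it: A:6>4 B:7>6)
P2 drop S (R beats it: A:10>7 B:5>2)
P1→{A,B} P2→{Q,R}

IESDS → P1:{A,B} P2:{Q,R}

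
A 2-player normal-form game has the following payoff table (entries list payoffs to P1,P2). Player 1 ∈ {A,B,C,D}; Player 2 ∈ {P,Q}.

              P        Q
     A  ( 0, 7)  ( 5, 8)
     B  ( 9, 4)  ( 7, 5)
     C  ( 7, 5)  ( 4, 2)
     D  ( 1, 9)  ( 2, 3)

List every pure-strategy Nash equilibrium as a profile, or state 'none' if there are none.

(A,P): not NE [P1→B gives 9>0; P2→Q gives 8>7]
(A,Q): not NE [P1→B gives 7>5]
(B,P): not NE [P2→Q gives 5>4]
(B,Q): NE
(C,P): not NE [P1→B gives 9>7]
(C,Q): not NE [P1→B gives 7>4; P2→P gives 5>2]
(D,P): not NE [P1→B gives 9>1]
(D,Q): not NE [P1→B gives 7>2; P2→P gives 9>3]

Nash profiles: (B,Q)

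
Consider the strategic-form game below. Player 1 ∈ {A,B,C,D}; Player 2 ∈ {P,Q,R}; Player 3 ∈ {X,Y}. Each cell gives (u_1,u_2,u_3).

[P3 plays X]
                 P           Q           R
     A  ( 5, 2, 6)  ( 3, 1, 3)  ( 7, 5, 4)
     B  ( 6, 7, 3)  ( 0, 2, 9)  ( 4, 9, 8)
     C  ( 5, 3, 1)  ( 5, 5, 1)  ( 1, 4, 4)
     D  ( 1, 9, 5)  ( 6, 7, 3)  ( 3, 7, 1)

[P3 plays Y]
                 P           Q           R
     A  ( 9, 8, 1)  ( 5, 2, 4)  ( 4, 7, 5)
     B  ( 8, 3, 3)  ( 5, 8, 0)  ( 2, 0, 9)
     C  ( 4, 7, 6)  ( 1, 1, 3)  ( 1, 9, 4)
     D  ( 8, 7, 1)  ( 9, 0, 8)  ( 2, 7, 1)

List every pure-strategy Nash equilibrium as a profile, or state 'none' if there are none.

(A,P,X): not NE [P1→B gives 6>5; P2→R gives 5>2]
(A,P,Y): not NE [P3→X gives 6>1]
(A,Q,X): not NE [P1→D gives 6>3; P2→R gives 5>1; P3→Y gives 4>3]
(A,Q,Y): not NE [P1→D gives 9>5; P2→P gives 8>2]
(A,R,X): not NE [P3→Y gives 5>4]
(A,R,Y): not NE [P2→P gives 8>7]
(B,P,X): not NE [P2→R gives 9>7]
(B,P,Y): not NE [P1→A gives 9>8; P2→Q gives 8>3]
(B,Q,X): not NE [P1→D gives 6>0; P2→R gives 9>2]
(B,Q,Y): not NE [P1→D gives 9>5; P3→X gives 9>0]
(B,R,X): not NE [P1→A gives 7>4; P3→Y gives 9>8]
(B,R,Y): not NE [P1→A gives 4>2; P2→Q gives 8>0]
(C,P,X): not NE [P1→B gives 6>5; P2→Q gives 5>3; P3→Y gives 6>1]
(C,P,Y): not NE [P1→A gives 9>4; P2→R gives 9>7]
(C,Q,X): not NE [P1→D gives 6>5; P3→Y gives 3>1]
(C,Q,Y): not NE [P1→D gives 9>1; P2→R gives 9>1]
(C,R,X): not NE [P1→A gives 7>1; P2→Q gives 5>4]
(C,R,Y): not NE [P1→A gives 4>1]
(D,P,X): not NE [P1→B gives 6>1]
(D,P,Y): not NE [P1→A gives 9>8; P3→X gives 5>1]
(D,Q,X): not NE [P2→P gives 9>7; P3→Y gives 8>3]
(D,Q,Y): not NE [P2→R gives 7>0]
(D,R,X): not NE [P1→A gives 7>3; P2→P gives 9>7]
(D,R,Y): not NE [P1→A gives 4>2]

Equilibria: none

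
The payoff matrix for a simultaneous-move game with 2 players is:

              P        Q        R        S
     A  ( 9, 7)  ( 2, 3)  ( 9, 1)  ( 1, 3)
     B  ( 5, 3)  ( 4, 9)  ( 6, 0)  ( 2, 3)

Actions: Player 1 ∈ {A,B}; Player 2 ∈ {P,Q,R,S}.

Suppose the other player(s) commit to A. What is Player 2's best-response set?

argmax u_2 = {P}

u_2(P vs A) = 7
u_2(Q vs A) = 3
u_2(R vs A) = 1
u_2(S vs A) = 3
max payoff 7 at {P}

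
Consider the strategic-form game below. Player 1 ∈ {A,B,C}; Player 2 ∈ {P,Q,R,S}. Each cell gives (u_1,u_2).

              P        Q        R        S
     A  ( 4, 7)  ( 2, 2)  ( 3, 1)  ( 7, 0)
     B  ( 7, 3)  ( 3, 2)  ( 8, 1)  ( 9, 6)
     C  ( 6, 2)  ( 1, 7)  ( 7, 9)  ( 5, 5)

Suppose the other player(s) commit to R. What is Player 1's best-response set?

u_1(A vs R) = 3
u_1(B vs R) = 8
u_1(C vs R) = 7
max payoff 8 at {B}

argmax u_1 = {B}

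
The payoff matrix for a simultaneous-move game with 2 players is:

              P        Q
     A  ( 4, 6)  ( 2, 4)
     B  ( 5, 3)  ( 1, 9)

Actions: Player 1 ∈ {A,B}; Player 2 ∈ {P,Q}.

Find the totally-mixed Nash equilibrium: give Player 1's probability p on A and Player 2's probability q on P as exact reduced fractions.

P1 indiff ⇒ q·4+(1-q)·2 = q·5+(1-q)·1 ⇒ q(-1) = (1-q)(-1) ⇒ q = 1/2
P2 indiff ⇒ p·6+(1-p)·3 = p·4+(1-p)·9 ⇒ p(2) = (1-p)(6) ⇒ p = 3/4

p=3/4, q=1/2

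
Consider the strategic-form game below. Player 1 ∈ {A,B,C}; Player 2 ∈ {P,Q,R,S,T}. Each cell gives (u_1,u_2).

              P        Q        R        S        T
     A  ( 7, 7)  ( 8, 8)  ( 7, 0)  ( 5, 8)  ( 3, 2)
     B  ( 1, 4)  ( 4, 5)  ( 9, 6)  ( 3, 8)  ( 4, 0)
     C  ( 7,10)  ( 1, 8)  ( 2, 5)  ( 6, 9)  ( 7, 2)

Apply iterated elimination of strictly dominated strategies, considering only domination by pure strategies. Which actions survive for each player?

P2 drop R (S beats it: A:8>0 B:8>6 C:9>5)
P2 drop T (P beats it: A:7>2 B:4>0 C:10>2)
P1 drop B (A beats it: P:7>1 Q:8>4 S:5>3)
P1→{A,C} P2→{P,Q,S}

Remaining: P1:{A,C} P2:{P,Q,S}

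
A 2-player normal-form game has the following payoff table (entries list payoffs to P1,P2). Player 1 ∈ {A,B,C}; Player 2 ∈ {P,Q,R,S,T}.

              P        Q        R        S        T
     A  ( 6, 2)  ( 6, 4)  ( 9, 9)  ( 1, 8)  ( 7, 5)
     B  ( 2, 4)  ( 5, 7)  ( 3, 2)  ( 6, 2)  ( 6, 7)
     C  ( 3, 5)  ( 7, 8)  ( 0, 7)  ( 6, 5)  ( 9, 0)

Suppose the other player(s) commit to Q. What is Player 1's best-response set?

u_1(A vs Q) = 6
u_1(B vs Q) = 5
u_1(C vs Q) = 7
max payoff 7 at {C}

P1 best: {C}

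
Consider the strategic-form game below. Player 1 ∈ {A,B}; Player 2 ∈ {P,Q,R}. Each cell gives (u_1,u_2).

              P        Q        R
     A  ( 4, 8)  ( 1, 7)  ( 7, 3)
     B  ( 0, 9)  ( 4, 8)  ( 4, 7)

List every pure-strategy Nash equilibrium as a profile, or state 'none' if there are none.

NE set: (A,P)

(A,P): NE
(A,Q): not NE [P1→B gives 4>1; P2→P gives 8>7]
(A,R): not NE [P2→P gives 8>3]
(B,P): not NE [P1→A gives 4>0]
(B,Q): not NE [P2→P gives 9>8]
(B,R): not NE [P1→A gives 7>4; P2→P gives 9>7]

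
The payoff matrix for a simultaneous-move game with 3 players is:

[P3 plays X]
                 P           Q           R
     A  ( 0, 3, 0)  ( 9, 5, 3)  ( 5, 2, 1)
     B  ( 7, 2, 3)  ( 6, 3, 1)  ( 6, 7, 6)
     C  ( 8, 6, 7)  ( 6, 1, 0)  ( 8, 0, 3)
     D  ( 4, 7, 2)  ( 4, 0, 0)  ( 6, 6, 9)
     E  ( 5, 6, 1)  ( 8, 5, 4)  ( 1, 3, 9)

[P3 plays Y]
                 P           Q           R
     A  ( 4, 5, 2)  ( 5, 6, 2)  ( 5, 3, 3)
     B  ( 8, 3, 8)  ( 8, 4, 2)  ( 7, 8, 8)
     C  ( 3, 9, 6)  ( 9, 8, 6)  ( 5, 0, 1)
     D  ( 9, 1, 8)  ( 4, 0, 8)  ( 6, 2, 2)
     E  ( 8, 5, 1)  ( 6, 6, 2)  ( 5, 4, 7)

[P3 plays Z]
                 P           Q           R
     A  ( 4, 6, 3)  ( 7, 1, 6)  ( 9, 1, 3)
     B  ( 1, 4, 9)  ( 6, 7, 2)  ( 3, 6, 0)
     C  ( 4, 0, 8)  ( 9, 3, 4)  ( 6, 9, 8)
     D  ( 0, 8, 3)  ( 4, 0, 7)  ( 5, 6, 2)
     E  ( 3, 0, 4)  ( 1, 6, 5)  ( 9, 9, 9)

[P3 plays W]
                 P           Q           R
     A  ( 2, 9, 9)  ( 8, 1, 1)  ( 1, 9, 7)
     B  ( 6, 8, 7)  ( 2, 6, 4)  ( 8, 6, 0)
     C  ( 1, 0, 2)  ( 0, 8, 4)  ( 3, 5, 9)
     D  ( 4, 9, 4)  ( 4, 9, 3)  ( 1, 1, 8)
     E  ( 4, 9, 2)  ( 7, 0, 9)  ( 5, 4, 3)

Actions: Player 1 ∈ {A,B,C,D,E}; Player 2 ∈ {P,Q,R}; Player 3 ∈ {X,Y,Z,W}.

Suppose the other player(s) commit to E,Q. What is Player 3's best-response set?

argmax u_3 = {W}

u_3(X vs E,Q) = 4
u_3(Y vs E,Q) = 2
u_3(Z vs E,Q) = 5
u_3(W vs E,Q) = 9
max payoff 9 at {W}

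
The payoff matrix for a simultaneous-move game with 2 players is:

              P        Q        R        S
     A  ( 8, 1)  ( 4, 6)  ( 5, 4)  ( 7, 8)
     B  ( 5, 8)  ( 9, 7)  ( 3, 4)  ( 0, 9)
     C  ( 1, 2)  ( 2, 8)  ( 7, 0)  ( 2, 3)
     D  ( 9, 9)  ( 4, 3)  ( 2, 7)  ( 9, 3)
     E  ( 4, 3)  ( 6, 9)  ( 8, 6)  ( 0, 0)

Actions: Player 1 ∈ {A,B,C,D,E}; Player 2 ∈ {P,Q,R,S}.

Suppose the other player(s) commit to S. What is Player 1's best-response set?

BR_1 = {D}

u_1(A vs S) = 7
u_1(B vs S) = 0
u_1(C vs S) = 2
u_1(D vs S) = 9
u_1(E vs S) = 0
max payoff 9 at {D}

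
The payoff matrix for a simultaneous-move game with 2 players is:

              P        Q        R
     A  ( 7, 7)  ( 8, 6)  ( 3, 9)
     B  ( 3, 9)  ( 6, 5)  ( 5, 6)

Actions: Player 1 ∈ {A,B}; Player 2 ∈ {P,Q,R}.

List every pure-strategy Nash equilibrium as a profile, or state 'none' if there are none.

PSNE: ∅

(A,P): not NE [P2→R gives 9>7]
(A,Q): not NE [P2→R gives 9>6]
(A,R): not NE [P1→B gives 5>3]
(B,P): not NE [P1→A gives 7>3]
(B,Q): not NE [P1→A gives 8>6; P2→P gives 9>5]
(B,R): not NE [P2→P gives 9>6]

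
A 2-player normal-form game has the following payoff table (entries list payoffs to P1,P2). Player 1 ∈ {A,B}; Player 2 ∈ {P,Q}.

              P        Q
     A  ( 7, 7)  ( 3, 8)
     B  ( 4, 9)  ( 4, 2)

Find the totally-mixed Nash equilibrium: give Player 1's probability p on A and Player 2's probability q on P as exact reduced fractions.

P1 mixes 7/8 on A; P2 mixes 1/4 on P

P1 indiff ⇒ q·7+(1-q)·3 = q·4+(1-q)·4 ⇒ q(3) = (1-q)(1) ⇒ q = 1/4
P2 indiff ⇒ p·7+(1-p)·9 = p·8+(1-p)·2 ⇒ p(-1) = (1-p)(-7) ⇒ p = 7/8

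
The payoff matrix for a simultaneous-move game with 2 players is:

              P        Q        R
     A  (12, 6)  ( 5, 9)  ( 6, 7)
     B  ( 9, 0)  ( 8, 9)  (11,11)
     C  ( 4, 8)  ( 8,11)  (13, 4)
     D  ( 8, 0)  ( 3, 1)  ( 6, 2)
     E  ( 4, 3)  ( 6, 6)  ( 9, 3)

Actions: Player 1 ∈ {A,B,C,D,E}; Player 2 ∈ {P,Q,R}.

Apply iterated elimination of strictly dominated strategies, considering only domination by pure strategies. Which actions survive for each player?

P1 drop D (B beats it: P:9>8 Q:8>3 R:11>6)
P1 drop E (B beats it: P:9>4 Q:8>6 R:11>9)
P2 drop P (Q beats it: A:9>6 B:9>0 C:11>8)
P1 drop A (B beats it: Q:8>5 R:11>6)
P1→{B,C} P2→{Q,R}

Survivors P1:{B,C} P2:{Q,R}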